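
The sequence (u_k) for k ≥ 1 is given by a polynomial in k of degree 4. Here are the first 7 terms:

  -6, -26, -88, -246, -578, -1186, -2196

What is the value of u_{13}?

1st diffs: -20, -62, -158, -332, -608, -1010.
2nd diffs: -42, -96, -174, -276, -402.
3rd diffs: -54, -78, -102, -126.
4th diffs: -24, -24, -24 (constant).
Newton forward-difference form: u_k = -6 + (-20)·C(k-1,1) + (-42)·C(k-1,2) + (-54)·C(k-1,3) + (-24)·C(k-1,4).
At k = 13: k-1 = 12, so u_{13} = -6 - 240 - 2772 - 11880 - 11880 = -26778.

-26778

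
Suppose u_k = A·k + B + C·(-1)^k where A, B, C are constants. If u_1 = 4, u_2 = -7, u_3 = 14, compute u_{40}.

183

Plug in k = 1, 2, 3: A + B - C = 4; 2A + B + C = -7; 3A + B - C = 14.
Subtracting the first from the second: A + 2C = -11.
Subtracting the second from the third: A - 2C = 21.
Solving: C = -8, A = 5, then B = -9.
Therefore u_{40} = 200 + (-9) + (-8)·1 = 183.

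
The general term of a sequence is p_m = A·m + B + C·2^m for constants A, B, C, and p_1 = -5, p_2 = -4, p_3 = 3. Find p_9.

The three given values yield: A + B + 2C = -5; 2A + B + 4C = -4; 3A + B + 8C = 3.
Subtracting the first from the second: A + 2C = 1.
Subtracting the second from the third: A + 4C = 7.
Solving: C = 3, A = -5, then B = -6.
So p_m = -5·m + (-6) + 3·2^m; at m=9 this is 1485.

1485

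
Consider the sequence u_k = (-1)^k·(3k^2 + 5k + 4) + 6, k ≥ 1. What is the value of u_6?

(-1)^6 = 1; 3k^2 + 5k + 4 at k=6 is 142; so u_6 = 148.

148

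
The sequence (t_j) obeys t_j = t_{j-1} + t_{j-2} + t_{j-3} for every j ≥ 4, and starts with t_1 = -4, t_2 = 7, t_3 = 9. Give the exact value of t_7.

Compute successive terms:
t_4 = 12  t_5 = 28  t_6 = 49  t_7 = 89.

89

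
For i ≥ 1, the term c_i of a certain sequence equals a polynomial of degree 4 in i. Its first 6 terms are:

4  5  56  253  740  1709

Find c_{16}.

114469

1st diffs: 1, 51, 197, 487, 969.
2nd diffs: 50, 146, 290, 482.
3rd diffs: 96, 144, 192.
4th diffs: 48, 48 (constant).
Newton forward-difference form: c_i = 4 + 1·C(i-1,1) + 50·C(i-1,2) + 96·C(i-1,3) + 48·C(i-1,4).
At i = 16: i-1 = 15, so c_{16} = 4 + 15 + 5250 + 43680 + 65520 = 114469.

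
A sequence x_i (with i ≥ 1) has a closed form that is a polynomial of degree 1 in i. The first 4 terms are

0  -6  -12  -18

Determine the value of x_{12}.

-66

1st diffs: -6, -6, -6 (constant).
So x_i = -6i + 6.
Evaluating at i = 12 gives x_{12} = -66.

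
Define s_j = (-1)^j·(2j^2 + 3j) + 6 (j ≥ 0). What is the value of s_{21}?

-939

(-1)^21 = -1; 2j^2 + 3j at j=21 is 945; so s_{21} = -939.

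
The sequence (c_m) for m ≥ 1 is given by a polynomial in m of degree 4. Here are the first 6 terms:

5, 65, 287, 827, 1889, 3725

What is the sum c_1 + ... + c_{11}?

103741

1st diffs: 60, 222, 540, 1062, 1836.
2nd diffs: 162, 318, 522, 774.
3rd diffs: 156, 204, 252.
4th diffs: 48, 48 (constant).
So c_m = 2m^4 + 6m^3 - 5m^2 + 3m - 1.
Continuing: …, 6635, 10967, 17117, 25529, …, c_{11} = 36695.
Summing m = 1..11 (11 terms) gives 103741.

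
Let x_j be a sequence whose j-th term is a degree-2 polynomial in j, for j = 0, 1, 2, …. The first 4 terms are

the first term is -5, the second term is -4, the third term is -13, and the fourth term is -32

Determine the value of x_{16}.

-1189

1st diffs: 1, -9, -19.
2nd diffs: -10, -10 (constant).
So x_j = -5j^2 + 6j - 5.
Evaluating at j = 16 gives x_{16} = -1189.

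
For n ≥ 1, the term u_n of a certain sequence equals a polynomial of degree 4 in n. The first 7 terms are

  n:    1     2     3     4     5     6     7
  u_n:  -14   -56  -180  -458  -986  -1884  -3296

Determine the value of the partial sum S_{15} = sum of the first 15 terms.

1st diffs: -42, -124, -278, -528, -898, -1412.
2nd diffs: -82, -154, -250, -370, -514.
3rd diffs: -72, -96, -120, -144.
4th diffs: -24, -24, -24 (constant).
Newton forward-difference form: u_n = -14 + (-42)·C(n-1,1) + (-82)·C(n-1,2) + (-72)·C(n-1,3) + (-24)·C(n-1,4).
Continuing: …, -5390, -8358, -12416, -17804, …, u_{15} = -58296.
Summing n = 1..15 (15 terms) gives -212282.

-212282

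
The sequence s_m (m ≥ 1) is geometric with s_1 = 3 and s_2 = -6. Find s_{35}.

Common ratio r = -2.
s_m = 3·(-2)^(m-1).
s_{35} = 3·(-2)^34 = 51539607552.

51539607552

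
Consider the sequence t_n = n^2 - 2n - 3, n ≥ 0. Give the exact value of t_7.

32

t_7 = 1·7^2 - 2·7 - 3 = 32.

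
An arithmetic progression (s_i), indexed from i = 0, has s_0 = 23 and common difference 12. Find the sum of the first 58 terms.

s_i = 23 + (i - 0)·12.
s_{57} = 707; S = 58·(23 + 707)/2 = 21170.

21170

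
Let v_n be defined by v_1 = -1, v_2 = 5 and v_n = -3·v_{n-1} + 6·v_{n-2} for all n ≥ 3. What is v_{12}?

Step forward from the initial values:
v_3 = -21;  v_4 = 93;  v_5 = -405;  v_6 = 1773;  v_7 = -7749;  v_8 = 33885;  v_9 = -148149;  v_{10} = 647757;  v_{11} = -2832165;  v_{12} = 12383037.

12383037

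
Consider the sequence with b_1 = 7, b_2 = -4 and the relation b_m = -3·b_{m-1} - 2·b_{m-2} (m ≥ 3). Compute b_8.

Applying the relation repeatedly:
b_3 = -2;  b_4 = 14;  b_5 = -38;  b_6 = 86;  b_7 = -182;  b_8 = 374.
(Characteristic roots are -1 and -2.)

374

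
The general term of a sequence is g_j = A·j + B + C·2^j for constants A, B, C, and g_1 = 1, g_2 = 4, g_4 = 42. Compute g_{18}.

Plug in j = 1, 2, 4: A + B + 2C = 1; 2A + B + 4C = 4; 4A + B + 16C = 42.
Subtracting the first from the second: A + 2C = 3.
Subtracting the second from the third: 2A + 12C = 38.
Solving: C = 4, A = -5, then B = -2.
Hence g_{18} = -5·18 + (-2) + 4·262144 = 1048484.

1048484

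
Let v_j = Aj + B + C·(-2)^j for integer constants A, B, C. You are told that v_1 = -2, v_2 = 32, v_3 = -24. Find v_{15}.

At j = 1, 2, 3: A + B - 2C = -2; 2A + B + 4C = 32; 3A + B - 8C = -24.
Subtracting the first from the second: A + 6C = 34.
Subtracting the second from the third: A - 12C = -56.
Solving: C = 5, A = 4, then B = 4.
So v_j = 4·j + 4 + 5·(-2)^j; at j=15 this is -163776.

-163776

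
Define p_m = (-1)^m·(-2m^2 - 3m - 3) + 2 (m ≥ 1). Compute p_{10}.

(-1)^10 = 1; -2m^2 - 3m - 3 at m=10 is -233; so p_{10} = -231.

-231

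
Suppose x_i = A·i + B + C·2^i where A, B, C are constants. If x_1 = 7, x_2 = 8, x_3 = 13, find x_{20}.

2097098

The three given values yield: A + B + 2C = 7; 2A + B + 4C = 8; 3A + B + 8C = 13.
Subtracting the first from the second: A + 2C = 1.
Subtracting the second from the third: A + 4C = 5.
Solving: C = 2, A = -3, then B = 6.
Hence x_{20} = -3·20 + 6 + 2·1048576 = 2097098.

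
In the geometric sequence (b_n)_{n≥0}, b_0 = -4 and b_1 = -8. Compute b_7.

Common ratio r = 2.
b_n = (-4)·2^(n-0).
b_7 = (-4)·2^7 = -512.

-512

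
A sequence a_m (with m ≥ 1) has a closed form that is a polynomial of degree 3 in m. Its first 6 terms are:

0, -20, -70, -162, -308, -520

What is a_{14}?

1st diffs: -20, -50, -92, -146, -212.
2nd diffs: -30, -42, -54, -66.
3rd diffs: -12, -12, -12 (constant).
Newton forward-difference form: a_m = (-20)·C(m-1,1) + (-30)·C(m-1,2) + (-12)·C(m-1,3).
At m = 14: m-1 = 13, so a_{14} = -260 - 2340 - 3432 = -6032.

-6032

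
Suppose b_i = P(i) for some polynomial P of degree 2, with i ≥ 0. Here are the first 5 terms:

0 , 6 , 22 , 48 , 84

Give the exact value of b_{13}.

858

1st diffs: 6, 16, 26, 36.
2nd diffs: 10, 10, 10 (constant).
Newton forward-difference form: b_i = 6·C(i,1) + 10·C(i,2).
At i = 13: i = 13, so b_{13} = 78 + 780 = 858.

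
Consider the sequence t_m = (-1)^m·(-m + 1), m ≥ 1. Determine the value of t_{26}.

(-1)^26 = 1; -m + 1 at m=26 is -25; so t_{26} = -25.

-25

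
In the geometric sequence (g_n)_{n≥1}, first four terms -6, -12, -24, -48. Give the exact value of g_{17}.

-393216

Common ratio r = 2.
g_n = (-6)·2^(n-1).
g_{17} = (-6)·2^16 = -393216.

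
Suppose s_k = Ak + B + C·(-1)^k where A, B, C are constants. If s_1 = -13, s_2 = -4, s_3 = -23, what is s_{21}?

-113

At k = 1, 2, 3: A + B - C = -13; 2A + B + C = -4; 3A + B - C = -23.
Subtracting the first from the second: A + 2C = 9.
Subtracting the second from the third: A - 2C = -19.
Solving: C = 7, A = -5, then B = -1.
Hence s_{21} = -5·21 + (-1) + 7·(-1) = -113.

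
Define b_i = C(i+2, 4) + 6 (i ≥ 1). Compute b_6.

C(8, 4) = 70, so b_6 = 76.

76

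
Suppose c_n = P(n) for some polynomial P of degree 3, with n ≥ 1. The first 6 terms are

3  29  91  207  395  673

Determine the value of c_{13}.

1st diffs: 26, 62, 116, 188, 278.
2nd diffs: 36, 54, 72, 90.
3rd diffs: 18, 18, 18 (constant).
So c_n = 3n^3 + 5n - 5.
Evaluating at n = 13 gives c_{13} = 6651.

6651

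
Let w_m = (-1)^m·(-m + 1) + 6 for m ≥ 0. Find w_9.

(-1)^9 = -1; -m + 1 at m=9 is -8; so w_9 = 14.

14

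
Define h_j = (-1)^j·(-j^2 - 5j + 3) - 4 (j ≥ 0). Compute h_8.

-105

(-1)^8 = 1; -j^2 - 5j + 3 at j=8 is -101; so h_8 = -105.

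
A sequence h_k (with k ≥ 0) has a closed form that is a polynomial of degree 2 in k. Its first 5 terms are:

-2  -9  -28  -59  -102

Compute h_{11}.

1st diffs: -7, -19, -31, -43.
2nd diffs: -12, -12, -12 (constant).
Newton forward-difference form: h_k = -2 + (-7)·C(k,1) + (-12)·C(k,2).
At k = 11: k = 11, so h_{11} = -2 - 77 - 660 = -739.

-739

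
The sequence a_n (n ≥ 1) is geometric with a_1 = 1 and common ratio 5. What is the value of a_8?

78125

a_n = 1·5^(n-1).
a_8 = 1·5^7 = 78125.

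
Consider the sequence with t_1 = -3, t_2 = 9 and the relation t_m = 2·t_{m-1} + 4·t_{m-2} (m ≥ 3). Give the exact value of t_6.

432

t_3 = 6  t_4 = 48  t_5 = 120  t_6 = 432.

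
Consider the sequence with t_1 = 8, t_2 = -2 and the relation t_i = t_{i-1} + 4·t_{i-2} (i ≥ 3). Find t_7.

798

Compute successive terms:
t_3 = 30;  t_4 = 22;  t_5 = 142;  t_6 = 230;  t_7 = 798.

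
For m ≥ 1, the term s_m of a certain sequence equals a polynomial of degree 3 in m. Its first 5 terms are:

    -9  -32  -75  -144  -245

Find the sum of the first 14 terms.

-15505

1st diffs: -23, -43, -69, -101.
2nd diffs: -20, -26, -32.
3rd diffs: -6, -6 (constant).
Newton forward-difference form: s_m = -9 + (-23)·C(m-1,1) + (-20)·C(m-1,2) + (-6)·C(m-1,3).
Continuing: …, -384, -567, -800, -1089, …, s_{14} = -3584.
Summing m = 1..14 (14 terms) gives -15505.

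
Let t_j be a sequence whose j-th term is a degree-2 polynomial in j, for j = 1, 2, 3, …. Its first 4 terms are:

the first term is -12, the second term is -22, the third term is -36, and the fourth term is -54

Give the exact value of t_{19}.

-804

1st diffs: -10, -14, -18.
2nd diffs: -4, -4 (constant).
Newton forward-difference form: t_j = -12 + (-10)·C(j-1,1) + (-4)·C(j-1,2).
At j = 19: j-1 = 18, so t_{19} = -12 - 180 - 612 = -804.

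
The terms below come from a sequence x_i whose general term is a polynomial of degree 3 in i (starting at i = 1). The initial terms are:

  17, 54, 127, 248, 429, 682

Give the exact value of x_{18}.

1st diffs: 37, 73, 121, 181, 253.
2nd diffs: 36, 48, 60, 72.
3rd diffs: 12, 12, 12 (constant).
So x_i = 2i^3 + 6i^2 + 5i + 4.
Evaluating at i = 18 gives x_{18} = 13702.

13702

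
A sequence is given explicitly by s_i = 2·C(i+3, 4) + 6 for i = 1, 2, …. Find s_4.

C(7, 4) = 35, so s_4 = 76.

76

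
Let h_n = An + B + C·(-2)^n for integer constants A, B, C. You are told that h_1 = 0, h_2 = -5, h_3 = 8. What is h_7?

132

Write the equations: A + B - 2C = 0; 2A + B + 4C = -5; 3A + B - 8C = 8.
Subtracting the first from the second: A + 6C = -5.
Subtracting the second from the third: A - 12C = 13.
Solving: C = -1, A = 1, then B = -3.
Hence h_7 = 1·7 + (-3) + (-1)·(-128) = 132.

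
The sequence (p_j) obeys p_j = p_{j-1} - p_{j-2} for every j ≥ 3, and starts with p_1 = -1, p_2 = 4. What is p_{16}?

Step forward from the initial values:
p_3 = 5;  p_4 = 1;  p_5 = -4;  …;  p_{13} = -1;  p_{14} = 4;  p_{15} = 5;  p_{16} = 1.

1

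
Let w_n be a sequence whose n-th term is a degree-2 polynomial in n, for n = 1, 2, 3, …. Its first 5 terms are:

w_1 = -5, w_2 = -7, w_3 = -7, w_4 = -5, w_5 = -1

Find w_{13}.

103

1st diffs: -2, 0, 2, 4.
2nd diffs: 2, 2, 2 (constant).
Newton forward-difference form: w_n = -5 + (-2)·C(n-1,1) + 2·C(n-1,2).
At n = 13: n-1 = 12, so w_{13} = -5 - 24 + 132 = 103.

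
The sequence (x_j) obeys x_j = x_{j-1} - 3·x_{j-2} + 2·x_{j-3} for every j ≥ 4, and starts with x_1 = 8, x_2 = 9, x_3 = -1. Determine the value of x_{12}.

Compute successive terms:
x_4 = -12; x_5 = 9; x_6 = 43; x_7 = -8; x_8 = -119; x_9 = -9; x_{10} = 332; x_{11} = 121; x_{12} = -893.

-893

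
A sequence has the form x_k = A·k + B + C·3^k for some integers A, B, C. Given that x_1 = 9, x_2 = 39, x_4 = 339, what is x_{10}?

236247

The three given values yield: A + B + 3C = 9; 2A + B + 9C = 39; 4A + B + 81C = 339.
Subtracting the first from the second: A + 6C = 30.
Subtracting the second from the third: 2A + 72C = 300.
Solving: C = 4, A = 6, then B = -9.
Hence x_{10} = 6·10 + (-9) + 4·59049 = 236247.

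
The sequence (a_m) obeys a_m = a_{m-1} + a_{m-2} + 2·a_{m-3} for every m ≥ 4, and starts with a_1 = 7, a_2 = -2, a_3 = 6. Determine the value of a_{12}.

3218

a_4 = 18  a_5 = 20  a_6 = 50  a_7 = 106  a_8 = 196  a_9 = 402  a_{10} = 810  a_{11} = 1604  a_{12} = 3218.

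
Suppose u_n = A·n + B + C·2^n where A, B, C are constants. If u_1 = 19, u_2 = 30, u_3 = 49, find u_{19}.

At n = 1, 2, 3: A + B + 2C = 19; 2A + B + 4C = 30; 3A + B + 8C = 49.
Subtracting the first from the second: A + 2C = 11.
Subtracting the second from the third: A + 4C = 19.
Solving: C = 4, A = 3, then B = 8.
Hence u_{19} = 3·19 + 8 + 4·524288 = 2097217.

2097217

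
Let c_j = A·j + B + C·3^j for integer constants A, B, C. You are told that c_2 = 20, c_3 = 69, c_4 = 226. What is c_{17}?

387420407

Write the equations: 2A + B + 9C = 20; 3A + B + 27C = 69; 4A + B + 81C = 226.
Subtracting the first from the second: A + 18C = 49.
Subtracting the second from the third: A + 54C = 157.
Solving: C = 3, A = -5, then B = 3.
Therefore c_{17} = -85 + 3 + 3·129140163 = 387420407.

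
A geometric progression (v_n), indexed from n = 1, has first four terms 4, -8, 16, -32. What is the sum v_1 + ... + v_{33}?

Common ratio r = -2.
v_n = 4·(-2)^(n-1).
S = 4·((-2)^33 - 1)/(-2 - 1) = 4·(-8589934592 - 1)/(-3) = 11453246124.

11453246124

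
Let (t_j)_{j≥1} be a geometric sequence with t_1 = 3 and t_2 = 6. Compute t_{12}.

6144

Common ratio r = 2.
t_j = 3·2^(j-1).
t_{12} = 3·2^11 = 6144.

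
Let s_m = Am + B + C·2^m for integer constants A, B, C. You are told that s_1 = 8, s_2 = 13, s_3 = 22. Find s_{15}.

65554

The three given values yield: A + B + 2C = 8; 2A + B + 4C = 13; 3A + B + 8C = 22.
Subtracting the first from the second: A + 2C = 5.
Subtracting the second from the third: A + 4C = 9.
Solving: C = 2, A = 1, then B = 3.
Therefore s_{15} = 15 + 3 + 2·32768 = 65554.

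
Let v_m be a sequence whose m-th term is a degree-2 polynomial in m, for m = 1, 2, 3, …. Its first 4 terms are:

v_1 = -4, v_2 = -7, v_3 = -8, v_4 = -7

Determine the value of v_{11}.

1st diffs: -3, -1, 1.
2nd diffs: 2, 2 (constant).
Newton forward-difference form: v_m = -4 + (-3)·C(m-1,1) + 2·C(m-1,2).
At m = 11: m-1 = 10, so v_{11} = -4 - 30 + 90 = 56.

56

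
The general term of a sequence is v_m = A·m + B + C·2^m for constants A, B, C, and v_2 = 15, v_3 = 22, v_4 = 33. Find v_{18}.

The three given values yield: 2A + B + 4C = 15; 3A + B + 8C = 22; 4A + B + 16C = 33.
Subtracting the first from the second: A + 4C = 7.
Subtracting the second from the third: A + 8C = 11.
Solving: C = 1, A = 3, then B = 5.
Hence v_{18} = 3·18 + 5 + 1·262144 = 262203.

262203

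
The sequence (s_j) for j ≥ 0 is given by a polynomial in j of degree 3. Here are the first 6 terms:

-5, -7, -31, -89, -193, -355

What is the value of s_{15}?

1st diffs: -2, -24, -58, -104, -162.
2nd diffs: -22, -34, -46, -58.
3rd diffs: -12, -12, -12 (constant).
Newton forward-difference form: s_j = -5 + (-2)·C(j,1) + (-22)·C(j,2) + (-12)·C(j,3).
At j = 15: j = 15, so s_{15} = -5 - 30 - 2310 - 5460 = -7805.

-7805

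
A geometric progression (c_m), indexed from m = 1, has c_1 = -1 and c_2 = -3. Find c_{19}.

-387420489

Common ratio r = 3.
c_m = (-1)·3^(m-1).
c_{19} = (-1)·3^18 = -387420489.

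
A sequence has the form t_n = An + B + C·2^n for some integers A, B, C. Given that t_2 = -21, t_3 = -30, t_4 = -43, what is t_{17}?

-131164

Plug in n = 2, 3, 4: 2A + B + 4C = -21; 3A + B + 8C = -30; 4A + B + 16C = -43.
Subtracting the first from the second: A + 4C = -9.
Subtracting the second from the third: A + 8C = -13.
Solving: C = -1, A = -5, then B = -7.
So t_n = -5·n + (-7) + (-1)·2^n; at n=17 this is -131164.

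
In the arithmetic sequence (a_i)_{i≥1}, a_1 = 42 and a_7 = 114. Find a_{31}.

Common difference d = (114 - 42) / (7 - 1) = 12.
a_i = 42 + (i - 1)·12.
a_{31} = 42 + 30·12 = 402.

402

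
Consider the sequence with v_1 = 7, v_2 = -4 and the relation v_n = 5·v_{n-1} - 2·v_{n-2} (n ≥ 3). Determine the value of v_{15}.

Compute successive terms:
v_3 = -34, v_4 = -162, v_5 = -742, …, v_{12} = -30505722, v_{13} = -139153462, v_{14} = -634755866, v_{15} = -2895472406.

-2895472406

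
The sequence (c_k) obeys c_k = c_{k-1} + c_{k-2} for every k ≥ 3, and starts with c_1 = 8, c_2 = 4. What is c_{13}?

c_3 = 12, c_4 = 16, c_5 = 28, …, c_{10} = 304, c_{11} = 492, c_{12} = 796, c_{13} = 1288.

1288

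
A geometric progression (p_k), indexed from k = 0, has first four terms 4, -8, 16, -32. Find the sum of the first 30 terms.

-1431655764

Common ratio r = -2.
p_k = 4·(-2)^(k-0).
S = 4·((-2)^30 - 1)/(-2 - 1) = 4·(1073741824 - 1)/(-3) = -1431655764.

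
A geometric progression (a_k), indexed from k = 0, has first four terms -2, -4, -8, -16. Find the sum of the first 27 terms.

-268435454

Common ratio r = 2.
a_k = (-2)·2^(k-0).
S = (-2)·(2^27 - 1)/(2 - 1) = (-2)·(134217728 - 1)/(1) = -268435454.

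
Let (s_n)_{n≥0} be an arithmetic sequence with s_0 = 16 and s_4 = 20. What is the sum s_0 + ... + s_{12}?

286

Common difference d = (20 - 16) / (4 - 0) = 1.
s_n = 16 + (n - 0)·1.
s_{12} = 28; S = 13·(16 + 28)/2 = 286.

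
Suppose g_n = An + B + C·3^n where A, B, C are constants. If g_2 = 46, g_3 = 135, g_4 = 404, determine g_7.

10931

The three given values yield: 2A + B + 9C = 46; 3A + B + 27C = 135; 4A + B + 81C = 404.
Subtracting the first from the second: A + 18C = 89.
Subtracting the second from the third: A + 54C = 269.
Solving: C = 5, A = -1, then B = 3.
Hence g_7 = -1·7 + 3 + 5·2187 = 10931.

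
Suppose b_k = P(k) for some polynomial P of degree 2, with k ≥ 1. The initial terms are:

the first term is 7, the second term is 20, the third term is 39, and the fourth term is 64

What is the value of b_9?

279

1st diffs: 13, 19, 25.
2nd diffs: 6, 6 (constant).
Newton forward-difference form: b_k = 7 + 13·C(k-1,1) + 6·C(k-1,2).
At k = 9: k-1 = 8, so b_9 = 7 + 104 + 168 = 279.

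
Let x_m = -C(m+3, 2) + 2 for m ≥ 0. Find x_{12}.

C(15, 2) = 105, so x_{12} = -103.

-103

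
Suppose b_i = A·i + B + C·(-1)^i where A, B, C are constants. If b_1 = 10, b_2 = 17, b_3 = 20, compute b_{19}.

100

Write the equations: A + B - C = 10; 2A + B + C = 17; 3A + B - C = 20.
Subtracting the first from the second: A + 2C = 7.
Subtracting the second from the third: A - 2C = 3.
Solving: C = 1, A = 5, then B = 6.
Therefore b_{19} = 95 + 6 + 1·(-1) = 100.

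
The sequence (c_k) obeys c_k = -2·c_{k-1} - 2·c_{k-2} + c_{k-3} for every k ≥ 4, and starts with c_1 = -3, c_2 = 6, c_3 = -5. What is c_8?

46

Applying the relation repeatedly:
c_4 = -5  c_5 = 26  c_6 = -47  c_7 = 37  c_8 = 46.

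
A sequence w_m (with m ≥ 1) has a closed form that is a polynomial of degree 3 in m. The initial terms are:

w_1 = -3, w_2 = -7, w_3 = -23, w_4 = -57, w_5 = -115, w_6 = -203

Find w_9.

1st diffs: -4, -16, -34, -58, -88.
2nd diffs: -12, -18, -24, -30.
3rd diffs: -6, -6, -6 (constant).
Newton forward-difference form: w_m = -3 + (-4)·C(m-1,1) + (-12)·C(m-1,2) + (-6)·C(m-1,3).
At m = 9: m-1 = 8, so w_9 = -3 - 32 - 336 - 336 = -707.

-707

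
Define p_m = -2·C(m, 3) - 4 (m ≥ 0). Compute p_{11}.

-334

C(11, 3) = 165, so p_{11} = -334.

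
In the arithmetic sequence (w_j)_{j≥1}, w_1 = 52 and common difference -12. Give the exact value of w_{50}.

-536

w_j = 52 + (j - 1)·(-12).
w_{50} = 52 + 49·(-12) = -536.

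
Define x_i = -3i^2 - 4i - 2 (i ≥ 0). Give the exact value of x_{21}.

-1409

x_{21} = -3·21^2 - 4·21 - 2 = -1409.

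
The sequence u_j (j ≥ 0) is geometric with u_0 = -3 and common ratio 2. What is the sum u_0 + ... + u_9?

u_j = (-3)·2^(j-0).
S = (-3)·(2^10 - 1)/(2 - 1) = (-3)·(1024 - 1)/(1) = -3069.

-3069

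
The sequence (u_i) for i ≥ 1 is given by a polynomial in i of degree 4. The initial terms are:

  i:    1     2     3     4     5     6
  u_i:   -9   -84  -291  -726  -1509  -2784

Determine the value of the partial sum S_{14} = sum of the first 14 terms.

1st diffs: -75, -207, -435, -783, -1275.
2nd diffs: -132, -228, -348, -492.
3rd diffs: -96, -120, -144.
4th diffs: -24, -24 (constant).
Newton forward-difference form: u_i = -9 + (-75)·C(i-1,1) + (-132)·C(i-1,2) + (-96)·C(i-1,3) + (-24)·C(i-1,4).
Continuing: …, -4719, -7506, -11361, -16524, …, u_{14} = -55896.
Summing i = 1..14 (14 terms) gives -199143.

-199143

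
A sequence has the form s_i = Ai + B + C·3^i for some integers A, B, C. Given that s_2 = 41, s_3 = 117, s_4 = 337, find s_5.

At i = 2, 3, 4: 2A + B + 9C = 41; 3A + B + 27C = 117; 4A + B + 81C = 337.
Subtracting the first from the second: A + 18C = 76.
Subtracting the second from the third: A + 54C = 220.
Solving: C = 4, A = 4, then B = -3.
Therefore s_5 = 20 + (-3) + 4·243 = 989.

989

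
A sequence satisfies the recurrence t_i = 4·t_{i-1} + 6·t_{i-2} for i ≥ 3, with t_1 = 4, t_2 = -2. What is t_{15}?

3998058496

Step forward from the initial values:
t_3 = 16; t_4 = 52; t_5 = 304; …; t_{12} = 29061952; t_{13} = 150025984; t_{14} = 774475648; t_{15} = 3998058496.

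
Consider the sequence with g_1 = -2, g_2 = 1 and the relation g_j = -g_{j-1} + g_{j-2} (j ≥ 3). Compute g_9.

Iterate the recurrence:
g_3 = -3;  g_4 = 4;  g_5 = -7;  g_6 = 11;  g_7 = -18;  g_8 = 29;  g_9 = -47.

-47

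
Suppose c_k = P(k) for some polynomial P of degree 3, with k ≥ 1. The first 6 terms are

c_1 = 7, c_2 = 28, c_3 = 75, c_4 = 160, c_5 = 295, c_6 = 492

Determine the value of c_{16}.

1st diffs: 21, 47, 85, 135, 197.
2nd diffs: 26, 38, 50, 62.
3rd diffs: 12, 12, 12 (constant).
Newton forward-difference form: c_k = 7 + 21·C(k-1,1) + 26·C(k-1,2) + 12·C(k-1,3).
At k = 16: k-1 = 15, so c_{16} = 7 + 315 + 2730 + 5460 = 8512.

8512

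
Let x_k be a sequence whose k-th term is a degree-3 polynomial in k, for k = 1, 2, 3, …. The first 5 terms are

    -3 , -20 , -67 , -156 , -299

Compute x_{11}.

1st diffs: -17, -47, -89, -143.
2nd diffs: -30, -42, -54.
3rd diffs: -12, -12 (constant).
Newton forward-difference form: x_k = -3 + (-17)·C(k-1,1) + (-30)·C(k-1,2) + (-12)·C(k-1,3).
At k = 11: k-1 = 10, so x_{11} = -3 - 170 - 1350 - 1440 = -2963.

-2963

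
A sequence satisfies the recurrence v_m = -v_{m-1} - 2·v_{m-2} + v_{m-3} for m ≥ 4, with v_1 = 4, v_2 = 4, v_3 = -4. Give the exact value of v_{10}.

v_4 = 0; v_5 = 12; v_6 = -16; v_7 = -8; v_8 = 52; v_9 = -52; v_{10} = -60.

-60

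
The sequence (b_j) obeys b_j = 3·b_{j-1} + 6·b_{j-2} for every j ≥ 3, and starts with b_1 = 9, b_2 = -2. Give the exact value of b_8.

54972

Step forward from the initial values:
b_3 = 48, b_4 = 132, b_5 = 684, b_6 = 2844, b_7 = 12636, b_8 = 54972.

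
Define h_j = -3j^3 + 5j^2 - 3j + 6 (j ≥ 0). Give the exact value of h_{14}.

h_{14} = -3·14^3 + 5·14^2 - 3·14 + 6 = -7288.

-7288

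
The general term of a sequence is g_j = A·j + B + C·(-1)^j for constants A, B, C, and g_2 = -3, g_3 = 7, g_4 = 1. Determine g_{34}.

Plug in j = 2, 3, 4: 2A + B + C = -3; 3A + B - C = 7; 4A + B + C = 1.
Subtracting the first from the second: A - 2C = 10.
Subtracting the second from the third: A + 2C = -6.
Solving: C = -4, A = 2, then B = -3.
Therefore g_{34} = 68 + (-3) + (-4)·1 = 61.

61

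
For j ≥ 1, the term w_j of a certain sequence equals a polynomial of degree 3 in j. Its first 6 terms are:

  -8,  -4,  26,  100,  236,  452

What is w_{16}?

1st diffs: 4, 30, 74, 136, 216.
2nd diffs: 26, 44, 62, 80.
3rd diffs: 18, 18, 18 (constant).
Newton forward-difference form: w_j = -8 + 4·C(j-1,1) + 26·C(j-1,2) + 18·C(j-1,3).
At j = 16: j-1 = 15, so w_{16} = -8 + 60 + 2730 + 8190 = 10972.

10972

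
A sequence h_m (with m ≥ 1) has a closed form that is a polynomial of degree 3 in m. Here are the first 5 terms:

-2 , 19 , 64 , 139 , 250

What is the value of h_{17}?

1st diffs: 21, 45, 75, 111.
2nd diffs: 24, 30, 36.
3rd diffs: 6, 6 (constant).
So h_m = m^3 + 6m^2 - 4m - 5.
Evaluating at m = 17 gives h_{17} = 6574.

6574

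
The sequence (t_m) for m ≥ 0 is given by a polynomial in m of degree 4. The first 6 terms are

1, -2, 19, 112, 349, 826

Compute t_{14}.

1st diffs: -3, 21, 93, 237, 477.
2nd diffs: 24, 72, 144, 240.
3rd diffs: 48, 72, 96.
4th diffs: 24, 24 (constant).
Newton forward-difference form: t_m = 1 + (-3)·C(m,1) + 24·C(m,2) + 48·C(m,3) + 24·C(m,4).
At m = 14: m = 14, so t_{14} = 1 - 42 + 2184 + 17472 + 24024 = 43639.

43639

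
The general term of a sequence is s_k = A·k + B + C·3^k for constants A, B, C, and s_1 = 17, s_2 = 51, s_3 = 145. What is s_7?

10961

Plug in k = 1, 2, 3: A + B + 3C = 17; 2A + B + 9C = 51; 3A + B + 27C = 145.
Subtracting the first from the second: A + 6C = 34.
Subtracting the second from the third: A + 18C = 94.
Solving: C = 5, A = 4, then B = -2.
Hence s_7 = 4·7 + (-2) + 5·2187 = 10961.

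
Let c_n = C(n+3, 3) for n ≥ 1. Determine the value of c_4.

35

C(7, 3) = 35, so c_4 = 35.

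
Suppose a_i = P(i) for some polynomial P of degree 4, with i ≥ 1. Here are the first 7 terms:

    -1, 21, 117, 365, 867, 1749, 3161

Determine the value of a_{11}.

1st diffs: 22, 96, 248, 502, 882, 1412.
2nd diffs: 74, 152, 254, 380, 530.
3rd diffs: 78, 102, 126, 150.
4th diffs: 24, 24, 24 (constant).
Newton forward-difference form: a_i = -1 + 22·C(i-1,1) + 74·C(i-1,2) + 78·C(i-1,3) + 24·C(i-1,4).
At i = 11: i-1 = 10, so a_{11} = -1 + 220 + 3330 + 9360 + 5040 = 17949.

17949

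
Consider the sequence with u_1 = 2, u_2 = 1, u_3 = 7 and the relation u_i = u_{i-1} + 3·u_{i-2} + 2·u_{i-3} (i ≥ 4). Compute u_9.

Compute successive terms:
u_4 = 14  u_5 = 37  u_6 = 93  u_7 = 232  u_8 = 585  u_9 = 1467.

1467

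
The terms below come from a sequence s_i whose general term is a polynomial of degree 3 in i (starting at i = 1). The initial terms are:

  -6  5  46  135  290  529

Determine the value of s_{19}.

19470

1st diffs: 11, 41, 89, 155, 239.
2nd diffs: 30, 48, 66, 84.
3rd diffs: 18, 18, 18 (constant).
Newton forward-difference form: s_i = -6 + 11·C(i-1,1) + 30·C(i-1,2) + 18·C(i-1,3).
At i = 19: i-1 = 18, so s_{19} = -6 + 198 + 4590 + 14688 = 19470.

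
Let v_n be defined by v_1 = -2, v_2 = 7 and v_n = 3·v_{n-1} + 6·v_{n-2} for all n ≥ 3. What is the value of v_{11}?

1891269

Applying the relation repeatedly:
v_3 = 9  v_4 = 69  v_5 = 261  v_6 = 1197  v_7 = 5157  v_8 = 22653  v_9 = 98901  v_{10} = 432621  v_{11} = 1891269.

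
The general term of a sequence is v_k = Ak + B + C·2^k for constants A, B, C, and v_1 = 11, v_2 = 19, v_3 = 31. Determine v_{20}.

2097235

The three given values yield: A + B + 2C = 11; 2A + B + 4C = 19; 3A + B + 8C = 31.
Subtracting the first from the second: A + 2C = 8.
Subtracting the second from the third: A + 4C = 12.
Solving: C = 2, A = 4, then B = 3.
Therefore v_{20} = 80 + 3 + 2·1048576 = 2097235.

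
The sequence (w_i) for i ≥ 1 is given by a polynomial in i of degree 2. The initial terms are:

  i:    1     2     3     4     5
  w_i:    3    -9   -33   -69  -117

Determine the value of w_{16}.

-1437

1st diffs: -12, -24, -36, -48.
2nd diffs: -12, -12, -12 (constant).
Newton forward-difference form: w_i = 3 + (-12)·C(i-1,1) + (-12)·C(i-1,2).
At i = 16: i-1 = 15, so w_{16} = 3 - 180 - 1260 = -1437.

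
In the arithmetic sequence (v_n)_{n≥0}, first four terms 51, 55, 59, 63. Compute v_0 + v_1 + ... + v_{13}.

Common difference d = 4.
v_n = 51 + (n - 0)·4.
v_{13} = 103; S = 14·(51 + 103)/2 = 1078.

1078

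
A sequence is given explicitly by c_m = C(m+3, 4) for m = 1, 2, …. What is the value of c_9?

C(12, 4) = 495, so c_9 = 495.

495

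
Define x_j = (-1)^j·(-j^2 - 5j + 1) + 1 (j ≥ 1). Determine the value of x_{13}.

(-1)^13 = -1; -j^2 - 5j + 1 at j=13 is -233; so x_{13} = 234.

234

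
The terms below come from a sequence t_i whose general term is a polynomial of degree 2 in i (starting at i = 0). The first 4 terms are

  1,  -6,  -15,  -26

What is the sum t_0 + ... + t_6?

1st diffs: -7, -9, -11.
2nd diffs: -2, -2 (constant).
So t_i = -i^2 - 6i + 1.
Continuing: -39, -54, -71.
Summing i = 0..6 (7 terms) gives -210.

-210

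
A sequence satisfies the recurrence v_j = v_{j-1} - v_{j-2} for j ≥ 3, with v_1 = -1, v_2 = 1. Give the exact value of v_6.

Iterate the recurrence:
v_3 = 2, v_4 = 1, v_5 = -1, v_6 = -2.

-2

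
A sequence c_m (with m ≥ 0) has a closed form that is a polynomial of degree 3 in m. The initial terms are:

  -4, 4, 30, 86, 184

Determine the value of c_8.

1236

1st diffs: 8, 26, 56, 98.
2nd diffs: 18, 30, 42.
3rd diffs: 12, 12 (constant).
Newton forward-difference form: c_m = -4 + 8·C(m,1) + 18·C(m,2) + 12·C(m,3).
At m = 8: m = 8, so c_8 = -4 + 64 + 504 + 672 = 1236.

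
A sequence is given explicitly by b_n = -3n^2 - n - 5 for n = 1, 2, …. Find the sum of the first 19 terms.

Over n = 1..19: Σn = 190, Σn² = 2470.
Total = (-3)·2470 + (-1)·190 + (-5)·19 = -7695.

-7695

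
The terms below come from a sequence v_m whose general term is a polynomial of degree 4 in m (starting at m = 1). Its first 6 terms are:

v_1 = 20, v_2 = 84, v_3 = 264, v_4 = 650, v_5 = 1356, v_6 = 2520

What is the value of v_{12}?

29874

1st diffs: 64, 180, 386, 706, 1164.
2nd diffs: 116, 206, 320, 458.
3rd diffs: 90, 114, 138.
4th diffs: 24, 24 (constant).
Newton forward-difference form: v_m = 20 + 64·C(m-1,1) + 116·C(m-1,2) + 90·C(m-1,3) + 24·C(m-1,4).
At m = 12: m-1 = 11, so v_{12} = 20 + 704 + 6380 + 14850 + 7920 = 29874.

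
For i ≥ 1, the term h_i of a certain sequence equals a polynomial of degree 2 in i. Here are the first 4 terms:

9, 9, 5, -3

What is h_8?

-75

1st diffs: 0, -4, -8.
2nd diffs: -4, -4 (constant).
Newton forward-difference form: h_i = 9 + (-4)·C(i-1,2).
At i = 8: i-1 = 7, so h_8 = 9 - 84 = -75.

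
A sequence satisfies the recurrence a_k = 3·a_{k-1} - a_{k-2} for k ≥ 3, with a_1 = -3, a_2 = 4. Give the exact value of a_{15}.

1635423

Applying the relation repeatedly:
a_3 = 15;  a_4 = 41;  a_5 = 108;  …;  a_{12} = 91139;  a_{13} = 238605;  a_{14} = 624676;  a_{15} = 1635423.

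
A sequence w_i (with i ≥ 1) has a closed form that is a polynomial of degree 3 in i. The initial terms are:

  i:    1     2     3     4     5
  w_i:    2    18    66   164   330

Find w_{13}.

6266

1st diffs: 16, 48, 98, 166.
2nd diffs: 32, 50, 68.
3rd diffs: 18, 18 (constant).
Newton forward-difference form: w_i = 2 + 16·C(i-1,1) + 32·C(i-1,2) + 18·C(i-1,3).
At i = 13: i-1 = 12, so w_{13} = 2 + 192 + 2112 + 3960 = 6266.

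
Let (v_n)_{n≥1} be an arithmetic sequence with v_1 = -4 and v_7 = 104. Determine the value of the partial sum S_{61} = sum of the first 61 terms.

32696

Common difference d = (104 - (-4)) / (7 - 1) = 18.
v_n = -4 + (n - 1)·18.
v_{61} = 1076; S = 61·(-4 + 1076)/2 = 32696.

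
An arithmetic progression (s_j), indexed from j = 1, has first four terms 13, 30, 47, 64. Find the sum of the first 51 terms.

Common difference d = 17.
s_j = 13 + (j - 1)·17.
s_{51} = 863; S = 51·(13 + 863)/2 = 22338.

22338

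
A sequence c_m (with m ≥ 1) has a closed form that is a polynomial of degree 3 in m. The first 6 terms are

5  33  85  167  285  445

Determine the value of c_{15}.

1st diffs: 28, 52, 82, 118, 160.
2nd diffs: 24, 30, 36, 42.
3rd diffs: 6, 6, 6 (constant).
So c_m = m^3 + 6m^2 + 3m - 5.
Evaluating at m = 15 gives c_{15} = 4765.

4765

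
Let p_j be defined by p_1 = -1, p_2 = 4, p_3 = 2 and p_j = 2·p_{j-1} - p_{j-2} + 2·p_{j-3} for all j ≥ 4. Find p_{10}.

Applying the relation repeatedly:
p_4 = -2; p_5 = 2; p_6 = 10; p_7 = 14; p_8 = 22; p_9 = 50; p_{10} = 106.

106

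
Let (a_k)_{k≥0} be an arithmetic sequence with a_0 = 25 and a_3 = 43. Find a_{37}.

247

Common difference d = (43 - 25) / (3 - 0) = 6.
a_k = 25 + (k - 0)·6.
a_{37} = 25 + 37·6 = 247.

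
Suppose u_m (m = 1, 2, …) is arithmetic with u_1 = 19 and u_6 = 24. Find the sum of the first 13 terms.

325

Common difference d = (24 - 19) / (6 - 1) = 1.
u_m = 19 + (m - 1)·1.
u_{13} = 31; S = 13·(19 + 31)/2 = 325.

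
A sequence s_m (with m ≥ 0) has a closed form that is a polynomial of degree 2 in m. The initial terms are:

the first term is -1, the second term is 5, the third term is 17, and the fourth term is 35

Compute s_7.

167

1st diffs: 6, 12, 18.
2nd diffs: 6, 6 (constant).
So s_m = 3m^2 + 3m - 1.
Evaluating at m = 7 gives s_7 = 167.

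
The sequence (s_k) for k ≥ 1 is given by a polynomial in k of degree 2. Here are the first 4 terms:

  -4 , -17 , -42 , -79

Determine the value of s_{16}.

-1459

1st diffs: -13, -25, -37.
2nd diffs: -12, -12 (constant).
So s_k = -6k^2 + 5k - 3.
Evaluating at k = 16 gives s_{16} = -1459.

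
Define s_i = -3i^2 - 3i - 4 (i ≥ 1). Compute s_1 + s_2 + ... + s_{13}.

Over i = 1..13: Σi = 91, Σi² = 819.
Total = (-3)·819 + (-3)·91 + (-4)·13 = -2782.

-2782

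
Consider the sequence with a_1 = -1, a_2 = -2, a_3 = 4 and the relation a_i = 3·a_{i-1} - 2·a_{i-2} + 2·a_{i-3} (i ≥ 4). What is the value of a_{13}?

Compute successive terms:
a_4 = 14  a_5 = 30  a_6 = 70  a_7 = 178  a_8 = 454  a_9 = 1146  a_{10} = 2886  a_{11} = 7274  a_{12} = 18342  a_{13} = 46250.

46250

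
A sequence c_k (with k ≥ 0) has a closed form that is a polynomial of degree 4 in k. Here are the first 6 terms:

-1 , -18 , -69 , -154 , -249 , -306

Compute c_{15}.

1st diffs: -17, -51, -85, -95, -57.
2nd diffs: -34, -34, -10, 38.
3rd diffs: 0, 24, 48.
4th diffs: 24, 24 (constant).
Newton forward-difference form: c_k = -1 + (-17)·C(k,1) + (-34)·C(k,2) + 24·C(k,4).
At k = 15: k = 15, so c_{15} = -1 - 255 - 3570 + 32760 = 28934.

28934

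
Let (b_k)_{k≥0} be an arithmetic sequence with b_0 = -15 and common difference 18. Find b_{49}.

b_k = -15 + (k - 0)·18.
b_{49} = -15 + 49·18 = 867.

867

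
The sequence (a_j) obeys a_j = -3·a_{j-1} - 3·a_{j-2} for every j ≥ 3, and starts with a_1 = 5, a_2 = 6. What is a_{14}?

Iterate the recurrence:
a_3 = -33;  a_4 = 81;  a_5 = -144;  …;  a_{11} = 3888;  a_{12} = -5103;  a_{13} = 3645;  a_{14} = 4374.

4374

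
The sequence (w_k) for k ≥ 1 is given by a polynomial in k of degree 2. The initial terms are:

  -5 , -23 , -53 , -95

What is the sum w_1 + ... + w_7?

-833

1st diffs: -18, -30, -42.
2nd diffs: -12, -12 (constant).
Newton forward-difference form: w_k = -5 + (-18)·C(k-1,1) + (-12)·C(k-1,2).
Continuing: -149, -215, -293.
Summing k = 1..7 (7 terms) gives -833.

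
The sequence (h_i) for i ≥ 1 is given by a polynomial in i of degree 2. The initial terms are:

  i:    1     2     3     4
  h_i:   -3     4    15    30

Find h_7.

1st diffs: 7, 11, 15.
2nd diffs: 4, 4 (constant).
Newton forward-difference form: h_i = -3 + 7·C(i-1,1) + 4·C(i-1,2).
At i = 7: i-1 = 6, so h_7 = -3 + 42 + 60 = 99.

99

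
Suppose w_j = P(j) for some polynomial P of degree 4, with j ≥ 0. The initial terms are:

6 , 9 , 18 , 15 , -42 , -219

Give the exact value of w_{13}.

1st diffs: 3, 9, -3, -57, -177.
2nd diffs: 6, -12, -54, -120.
3rd diffs: -18, -42, -66.
4th diffs: -24, -24 (constant).
Newton forward-difference form: w_j = 6 + 3·C(j,1) + 6·C(j,2) + (-18)·C(j,3) + (-24)·C(j,4).
At j = 13: j = 13, so w_{13} = 6 + 39 + 468 - 5148 - 17160 = -21795.

-21795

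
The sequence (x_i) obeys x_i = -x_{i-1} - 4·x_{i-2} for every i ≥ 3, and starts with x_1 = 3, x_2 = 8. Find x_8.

Compute successive terms:
x_3 = -20; x_4 = -12; x_5 = 92; x_6 = -44; x_7 = -324; x_8 = 500.

500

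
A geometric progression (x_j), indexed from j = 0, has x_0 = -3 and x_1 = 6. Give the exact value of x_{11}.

6144

Common ratio r = -2.
x_j = (-3)·(-2)^(j-0).
x_{11} = (-3)·(-2)^11 = 6144.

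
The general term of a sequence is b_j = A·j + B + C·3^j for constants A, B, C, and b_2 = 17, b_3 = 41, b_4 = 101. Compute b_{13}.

The three given values yield: 2A + B + 9C = 17; 3A + B + 27C = 41; 4A + B + 81C = 101.
Subtracting the first from the second: A + 18C = 24.
Subtracting the second from the third: A + 54C = 60.
Solving: C = 1, A = 6, then B = -4.
Therefore b_{13} = 78 + (-4) + 1·1594323 = 1594397.

1594397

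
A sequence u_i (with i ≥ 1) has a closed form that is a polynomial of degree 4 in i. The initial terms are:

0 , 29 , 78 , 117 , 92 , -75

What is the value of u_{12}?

1st diffs: 29, 49, 39, -25, -167.
2nd diffs: 20, -10, -64, -142.
3rd diffs: -30, -54, -78.
4th diffs: -24, -24 (constant).
So u_i = -i^4 + 5i^3 + 5i^2 - 6i - 3.
Evaluating at i = 12 gives u_{12} = -11451.

-11451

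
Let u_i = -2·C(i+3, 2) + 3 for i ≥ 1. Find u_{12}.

-207

C(15, 2) = 105, so u_{12} = -207.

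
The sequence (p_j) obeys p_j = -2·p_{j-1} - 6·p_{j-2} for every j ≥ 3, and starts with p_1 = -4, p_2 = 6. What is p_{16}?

Iterate the recurrence:
p_3 = 12  p_4 = -60  p_5 = 48  …  p_{13} = -100608  p_{14} = -263040  p_{15} = 1129728  p_{16} = -681216.

-681216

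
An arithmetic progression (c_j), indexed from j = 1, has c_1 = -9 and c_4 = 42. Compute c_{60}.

Common difference d = (42 - (-9)) / (4 - 1) = 17.
c_j = -9 + (j - 1)·17.
c_{60} = -9 + 59·17 = 994.

994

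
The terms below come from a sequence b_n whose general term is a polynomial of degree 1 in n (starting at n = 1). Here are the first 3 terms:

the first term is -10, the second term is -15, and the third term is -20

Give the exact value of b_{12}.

1st diffs: -5, -5 (constant).
So b_n = -5n - 5.
Evaluating at n = 12 gives b_{12} = -65.

-65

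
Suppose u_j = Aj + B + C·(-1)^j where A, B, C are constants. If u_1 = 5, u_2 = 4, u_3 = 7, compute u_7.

At j = 1, 2, 3: A + B - C = 5; 2A + B + C = 4; 3A + B - C = 7.
Subtracting the first from the second: A + 2C = -1.
Subtracting the second from the third: A - 2C = 3.
Solving: C = -1, A = 1, then B = 3.
So u_j = 1·j + 3 + (-1)·(-1)^j; at j=7 this is 11.

11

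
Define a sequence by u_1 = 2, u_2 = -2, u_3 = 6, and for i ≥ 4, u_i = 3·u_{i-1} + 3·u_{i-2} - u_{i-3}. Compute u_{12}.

u_4 = 10; u_5 = 50; u_6 = 174; u_7 = 662; u_8 = 2458; u_9 = 9186; u_{10} = 34270; u_{11} = 127910; u_{12} = 477354.

477354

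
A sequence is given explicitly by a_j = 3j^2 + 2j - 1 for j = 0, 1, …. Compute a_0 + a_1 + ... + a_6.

Over j = 0..6: Σj = 21, Σj² = 91.
Total = (3)·91 + (2)·21 + (-1)·7 = 308.

308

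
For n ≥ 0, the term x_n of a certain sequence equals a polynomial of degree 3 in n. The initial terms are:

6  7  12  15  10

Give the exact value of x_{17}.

1st diffs: 1, 5, 3, -5.
2nd diffs: 4, -2, -8.
3rd diffs: -6, -6 (constant).
Newton forward-difference form: x_n = 6 + 1·C(n,1) + 4·C(n,2) + (-6)·C(n,3).
At n = 17: n = 17, so x_{17} = 6 + 17 + 544 - 4080 = -3513.

-3513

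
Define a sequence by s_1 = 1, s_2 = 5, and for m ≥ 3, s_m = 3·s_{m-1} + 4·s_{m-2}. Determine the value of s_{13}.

Iterate the recurrence:
s_3 = 19  s_4 = 77  s_5 = 307  …  s_{10} = 314573  s_{11} = 1258291  s_{12} = 5033165  s_{13} = 20132659.
(Characteristic roots are 4 and -1.)

20132659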